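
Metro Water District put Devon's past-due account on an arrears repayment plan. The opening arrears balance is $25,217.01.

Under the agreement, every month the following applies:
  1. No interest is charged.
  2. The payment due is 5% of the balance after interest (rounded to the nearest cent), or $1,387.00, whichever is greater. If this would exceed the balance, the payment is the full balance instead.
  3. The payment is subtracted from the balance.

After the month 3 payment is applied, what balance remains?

# | Opening | Payment | End bal
1 | $25,217.01 | $1,387.00 | $23,830.01
2 | $23,830.01 | $1,387.00 | $22,443.01
3 | $22,443.01 | $1,387.00 | $21,056.01

$21,056.01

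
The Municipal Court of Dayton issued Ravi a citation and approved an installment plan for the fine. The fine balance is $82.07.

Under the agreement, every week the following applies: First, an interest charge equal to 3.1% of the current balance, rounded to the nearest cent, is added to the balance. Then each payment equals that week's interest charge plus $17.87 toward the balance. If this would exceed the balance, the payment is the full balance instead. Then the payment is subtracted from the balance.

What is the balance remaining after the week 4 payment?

$10.59

Week 1: opening $82.07; interest $2.54 → $84.61; payment $20.41; balance $64.20
Week 2: opening $64.20; interest $1.99 → $66.19; payment $19.86; balance $46.33
Week 3: opening $46.33; interest $1.44 → $47.77; payment $19.31; balance $28.46
Week 4: opening $28.46; interest $0.88 → $29.34; payment $18.75; balance $10.59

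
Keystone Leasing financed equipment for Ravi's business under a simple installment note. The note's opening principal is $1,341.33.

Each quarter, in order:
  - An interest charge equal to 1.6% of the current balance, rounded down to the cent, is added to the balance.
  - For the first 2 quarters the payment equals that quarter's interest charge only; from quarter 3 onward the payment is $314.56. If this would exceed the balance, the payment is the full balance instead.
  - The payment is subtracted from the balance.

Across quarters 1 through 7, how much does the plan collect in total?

$1,443.88

# | Opening | Interest | Payment | End bal
1 | $1,341.33 | $21.46 | $21.46 | $1,341.33
2 | $1,341.33 | $21.46 | $21.46 | $1,341.33
3 | $1,341.33 | $21.46 | $314.56 | $1,048.23
4 | $1,048.23 | $16.77 | $314.56 | $750.44
5 | $750.44 | $12.00 | $314.56 | $447.88
6 | $447.88 | $7.16 | $314.56 | $140.48
7 | $140.48 | $2.24 | $142.72 | $0.00
Total paid: $1,443.88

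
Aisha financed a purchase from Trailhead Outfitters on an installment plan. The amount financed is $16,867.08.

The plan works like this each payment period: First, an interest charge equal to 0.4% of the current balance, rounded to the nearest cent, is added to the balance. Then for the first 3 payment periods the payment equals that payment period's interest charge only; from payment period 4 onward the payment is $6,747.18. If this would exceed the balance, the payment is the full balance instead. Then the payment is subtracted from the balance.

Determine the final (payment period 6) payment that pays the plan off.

Payment period 1: opening $16,867.08; interest $67.47 → $16,934.55; payment $67.47; balance $16,867.08
Payment period 2: opening $16,867.08; interest $67.47 → $16,934.55; payment $67.47; balance $16,867.08
Payment period 3: opening $16,867.08; interest $67.47 → $16,934.55; payment $67.47; balance $16,867.08
Payment period 4: opening $16,867.08; interest $67.47 → $16,934.55; payment $6,747.18; balance $10,187.37
Payment period 5: opening $10,187.37; interest $40.75 → $10,228.12; payment $6,747.18; balance $3,480.94
Payment period 6: opening $3,480.94; interest $13.92 → $3,494.86; payment $3,494.86; balance $0.00

$3,494.86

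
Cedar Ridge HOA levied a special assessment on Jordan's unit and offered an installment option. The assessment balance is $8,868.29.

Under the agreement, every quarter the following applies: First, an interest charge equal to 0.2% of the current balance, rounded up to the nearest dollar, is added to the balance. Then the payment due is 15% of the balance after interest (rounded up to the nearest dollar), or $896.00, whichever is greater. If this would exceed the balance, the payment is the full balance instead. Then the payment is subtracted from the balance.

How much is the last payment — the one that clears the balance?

$146.29

Quarter 1: $8,868.29 +$18.00 interest = $8,886.29; pay $1,333.00 → $7,553.29
Quarter 2: $7,553.29 +$16.00 interest = $7,569.29; pay $1,136.00 → $6,433.29
Quarter 3: $6,433.29 +$13.00 interest = $6,446.29; pay $967.00 → $5,479.29
Quarter 4: $5,479.29 +$11.00 interest = $5,490.29; pay $896.00 → $4,594.29
Quarter 5: $4,594.29 +$10.00 interest = $4,604.29; pay $896.00 → $3,708.29
Quarter 6: $3,708.29 +$8.00 interest = $3,716.29; pay $896.00 → $2,820.29
Quarter 7: $2,820.29 +$6.00 interest = $2,826.29; pay $896.00 → $1,930.29
Quarter 8: $1,930.29 +$4.00 interest = $1,934.29; pay $896.00 → $1,038.29
Quarter 9: $1,038.29 +$3.00 interest = $1,041.29; pay $896.00 → $145.29
Quarter 10: $145.29 +$1.00 interest = $146.29; pay $146.29 → $0.00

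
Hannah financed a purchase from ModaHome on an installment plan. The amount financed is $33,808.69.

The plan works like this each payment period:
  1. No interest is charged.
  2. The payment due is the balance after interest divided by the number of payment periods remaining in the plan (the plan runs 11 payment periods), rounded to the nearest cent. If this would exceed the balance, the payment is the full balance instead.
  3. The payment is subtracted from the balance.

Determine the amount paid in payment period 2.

Payment period 1: $33,808.69 − $3,073.52 → $30,735.17
Payment period 2: $30,735.17 − $3,073.52 → $27,661.65

$3,073.52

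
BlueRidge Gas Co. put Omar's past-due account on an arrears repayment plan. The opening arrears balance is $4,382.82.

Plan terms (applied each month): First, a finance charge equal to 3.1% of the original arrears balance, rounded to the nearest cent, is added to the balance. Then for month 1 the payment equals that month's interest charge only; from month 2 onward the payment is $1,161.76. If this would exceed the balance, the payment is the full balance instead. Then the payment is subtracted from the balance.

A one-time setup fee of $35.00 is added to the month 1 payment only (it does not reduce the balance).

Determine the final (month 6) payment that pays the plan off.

# | Opening | Interest | Payment | Fee | End bal
1 | $4,382.82 | $135.87 | $135.87 | $35.00 | $4,382.82
2 | $4,382.82 | $135.87 | $1,161.76 | — | $3,356.93
3 | $3,356.93 | $135.87 | $1,161.76 | — | $2,331.04
4 | $2,331.04 | $135.87 | $1,161.76 | — | $1,305.15
5 | $1,305.15 | $135.87 | $1,161.76 | — | $279.26
6 | $279.26 | $135.87 | $415.13 | — | $0.00

$415.13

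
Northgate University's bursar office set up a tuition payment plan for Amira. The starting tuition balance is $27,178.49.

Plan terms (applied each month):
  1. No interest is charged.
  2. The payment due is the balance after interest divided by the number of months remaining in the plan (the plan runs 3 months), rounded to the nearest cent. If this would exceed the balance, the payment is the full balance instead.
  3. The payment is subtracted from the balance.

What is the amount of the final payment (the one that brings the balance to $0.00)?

Month 1: opening $27,178.49; payment $9,059.50; balance $18,118.99
Month 2: opening $18,118.99; payment $9,059.50; balance $9,059.49
Month 3: opening $9,059.49; payment $9,059.49; balance $0.00

$9,059.49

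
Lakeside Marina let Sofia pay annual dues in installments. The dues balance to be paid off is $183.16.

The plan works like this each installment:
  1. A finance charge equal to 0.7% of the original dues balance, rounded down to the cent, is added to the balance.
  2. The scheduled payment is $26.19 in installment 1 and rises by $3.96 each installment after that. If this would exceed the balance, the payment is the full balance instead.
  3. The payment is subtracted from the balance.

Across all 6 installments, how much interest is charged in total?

Installment 1: opening $183.16; interest $1.28 → $184.44; payment $26.19; balance $158.25
Installment 2: opening $158.25; interest $1.28 → $159.53; payment $30.15; balance $129.38
Installment 3: opening $129.38; interest $1.28 → $130.66; payment $34.11; balance $96.55
Installment 4: opening $96.55; interest $1.28 → $97.83; payment $38.07; balance $59.76
Installment 5: opening $59.76; interest $1.28 → $61.04; payment $42.03; balance $19.01
Installment 6: opening $19.01; interest $1.28 → $20.29; payment $20.29; balance $0.00
Total interest: $1.28 + $1.28 + $1.28 + $1.28 + $1.28 + $1.28 = $7.68

$7.68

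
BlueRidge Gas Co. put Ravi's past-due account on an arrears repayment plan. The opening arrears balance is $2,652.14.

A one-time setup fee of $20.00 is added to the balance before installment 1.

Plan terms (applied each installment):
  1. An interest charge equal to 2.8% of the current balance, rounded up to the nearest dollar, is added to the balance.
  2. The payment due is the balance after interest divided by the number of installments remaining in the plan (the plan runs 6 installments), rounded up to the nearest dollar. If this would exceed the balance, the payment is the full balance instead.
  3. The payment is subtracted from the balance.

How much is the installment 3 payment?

$485.00

Installment 1: opening $2,672.14; interest $75.00 → $2,747.14; payment $458.00; balance $2,289.14
Installment 2: opening $2,289.14; interest $65.00 → $2,354.14; payment $471.00; balance $1,883.14
Installment 3: opening $1,883.14; interest $53.00 → $1,936.14; payment $485.00; balance $1,451.14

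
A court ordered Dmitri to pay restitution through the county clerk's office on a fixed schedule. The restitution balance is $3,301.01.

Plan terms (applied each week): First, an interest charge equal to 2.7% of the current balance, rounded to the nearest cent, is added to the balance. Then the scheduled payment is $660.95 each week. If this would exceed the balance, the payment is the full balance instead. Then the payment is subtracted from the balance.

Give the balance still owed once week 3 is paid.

$1,538.81

# | Opening | Interest | Payment | End bal
1 | $3,301.01 | $89.13 | $660.95 | $2,729.19
2 | $2,729.19 | $73.69 | $660.95 | $2,141.93
3 | $2,141.93 | $57.83 | $660.95 | $1,538.81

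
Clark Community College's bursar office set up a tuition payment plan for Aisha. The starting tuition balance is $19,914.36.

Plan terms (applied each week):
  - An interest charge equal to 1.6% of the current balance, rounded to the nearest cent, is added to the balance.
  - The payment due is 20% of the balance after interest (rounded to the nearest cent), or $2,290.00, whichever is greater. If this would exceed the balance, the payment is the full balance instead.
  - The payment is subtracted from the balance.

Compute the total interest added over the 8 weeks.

$1,299.10

Week 1: $19,914.36 +$318.63 interest = $20,232.99; pay $4,046.60 → $16,186.39
Week 2: $16,186.39 +$258.98 interest = $16,445.37; pay $3,289.07 → $13,156.30
Week 3: $13,156.30 +$210.50 interest = $13,366.80; pay $2,673.36 → $10,693.44
Week 4: $10,693.44 +$171.10 interest = $10,864.54; pay $2,290.00 → $8,574.54
Week 5: $8,574.54 +$137.19 interest = $8,711.73; pay $2,290.00 → $6,421.73
Week 6: $6,421.73 +$102.75 interest = $6,524.48; pay $2,290.00 → $4,234.48
Week 7: $4,234.48 +$67.75 interest = $4,302.23; pay $2,290.00 → $2,012.23
Week 8: $2,012.23 +$32.20 interest = $2,044.43; pay $2,044.43 → $0.00
Total interest: $318.63 + $258.98 + $210.50 + $171.10 + $137.19 + $102.75 + $67.75 + $32.20 = $1,299.10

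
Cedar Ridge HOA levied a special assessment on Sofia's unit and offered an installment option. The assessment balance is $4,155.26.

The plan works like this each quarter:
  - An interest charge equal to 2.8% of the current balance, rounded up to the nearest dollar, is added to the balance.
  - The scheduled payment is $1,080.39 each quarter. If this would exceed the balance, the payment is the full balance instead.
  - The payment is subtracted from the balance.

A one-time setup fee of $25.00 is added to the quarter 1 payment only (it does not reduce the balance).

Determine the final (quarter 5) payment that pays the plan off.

$140.70

Quarter 1: opening $4,155.26; interest $117.00 → $4,272.26; payment $1,080.39 (+ $25.00 fee); balance $3,191.87
Quarter 2: opening $3,191.87; interest $90.00 → $3,281.87; payment $1,080.39; balance $2,201.48
Quarter 3: opening $2,201.48; interest $62.00 → $2,263.48; payment $1,080.39; balance $1,183.09
Quarter 4: opening $1,183.09; interest $34.00 → $1,217.09; payment $1,080.39; balance $136.70
Quarter 5: opening $136.70; interest $4.00 → $140.70; payment $140.70; balance $0.00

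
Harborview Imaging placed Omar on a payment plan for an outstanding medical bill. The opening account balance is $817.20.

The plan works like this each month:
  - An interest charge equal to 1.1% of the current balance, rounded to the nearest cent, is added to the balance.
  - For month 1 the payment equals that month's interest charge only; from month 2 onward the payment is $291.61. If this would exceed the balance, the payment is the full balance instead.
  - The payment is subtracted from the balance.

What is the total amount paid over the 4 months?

$843.80

# | Opening | Interest | Payment | End bal
1 | $817.20 | $8.99 | $8.99 | $817.20
2 | $817.20 | $8.99 | $291.61 | $534.58
3 | $534.58 | $5.88 | $291.61 | $248.85
4 | $248.85 | $2.74 | $251.59 | $0.00
Total paid: $843.80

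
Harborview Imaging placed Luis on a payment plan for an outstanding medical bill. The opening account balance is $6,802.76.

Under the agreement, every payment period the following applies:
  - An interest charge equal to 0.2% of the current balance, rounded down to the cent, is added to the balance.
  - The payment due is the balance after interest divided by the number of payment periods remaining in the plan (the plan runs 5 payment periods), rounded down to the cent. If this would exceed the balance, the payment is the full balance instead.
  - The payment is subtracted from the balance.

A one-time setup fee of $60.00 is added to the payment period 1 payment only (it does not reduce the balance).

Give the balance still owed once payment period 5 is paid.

Payment period 1: opening $6,802.76; interest $13.60 → $6,816.36; payment $1,363.27 (+ $60.00 fee); balance $5,453.09
Payment period 2: opening $5,453.09; interest $10.90 → $5,463.99; payment $1,365.99; balance $4,098.00
Payment period 3: opening $4,098.00; interest $8.19 → $4,106.19; payment $1,368.73; balance $2,737.46
Payment period 4: opening $2,737.46; interest $5.47 → $2,742.93; payment $1,371.46; balance $1,371.47
Payment period 5: opening $1,371.47; interest $2.74 → $1,374.21; payment $1,374.21; balance $0.00

$0.00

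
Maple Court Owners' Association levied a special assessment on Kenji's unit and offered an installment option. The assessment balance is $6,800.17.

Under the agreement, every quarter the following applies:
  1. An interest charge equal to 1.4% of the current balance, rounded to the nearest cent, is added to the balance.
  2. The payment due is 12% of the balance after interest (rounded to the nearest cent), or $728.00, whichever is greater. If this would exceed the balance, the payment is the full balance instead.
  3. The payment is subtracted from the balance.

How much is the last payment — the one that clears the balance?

$662.01

# | Opening | Interest | Payment | End bal
1 | $6,800.17 | $95.20 | $827.44 | $6,067.93
2 | $6,067.93 | $84.95 | $738.35 | $5,414.53
3 | $5,414.53 | $75.80 | $728.00 | $4,762.33
4 | $4,762.33 | $66.67 | $728.00 | $4,101.00
5 | $4,101.00 | $57.41 | $728.00 | $3,430.41
6 | $3,430.41 | $48.03 | $728.00 | $2,750.44
7 | $2,750.44 | $38.51 | $728.00 | $2,060.95
8 | $2,060.95 | $28.85 | $728.00 | $1,361.80
9 | $1,361.80 | $19.07 | $728.00 | $652.87
10 | $652.87 | $9.14 | $662.01 | $0.00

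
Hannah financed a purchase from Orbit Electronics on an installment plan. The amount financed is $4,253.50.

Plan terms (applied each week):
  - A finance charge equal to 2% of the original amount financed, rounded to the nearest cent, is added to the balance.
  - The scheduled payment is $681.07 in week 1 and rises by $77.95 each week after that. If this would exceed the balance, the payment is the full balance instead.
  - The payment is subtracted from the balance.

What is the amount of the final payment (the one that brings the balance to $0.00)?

$579.07

# | Opening | Interest | Payment | End bal
1 | $4,253.50 | $85.07 | $681.07 | $3,657.50
2 | $3,657.50 | $85.07 | $759.02 | $2,983.55
3 | $2,983.55 | $85.07 | $836.97 | $2,231.65
4 | $2,231.65 | $85.07 | $914.92 | $1,401.80
5 | $1,401.80 | $85.07 | $992.87 | $494.00
6 | $494.00 | $85.07 | $579.07 | $0.00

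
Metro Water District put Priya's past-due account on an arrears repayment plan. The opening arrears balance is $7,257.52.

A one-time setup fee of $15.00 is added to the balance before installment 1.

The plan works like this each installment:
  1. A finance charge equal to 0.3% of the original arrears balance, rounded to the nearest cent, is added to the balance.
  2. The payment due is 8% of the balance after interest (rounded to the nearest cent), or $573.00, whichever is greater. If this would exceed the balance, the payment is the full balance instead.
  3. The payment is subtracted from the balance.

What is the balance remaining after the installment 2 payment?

$6,159.52

Installment 1: $7,272.52 +$21.77 interest = $7,294.29; pay $583.54 → $6,710.75
Installment 2: $6,710.75 +$21.77 interest = $6,732.52; pay $573.00 → $6,159.52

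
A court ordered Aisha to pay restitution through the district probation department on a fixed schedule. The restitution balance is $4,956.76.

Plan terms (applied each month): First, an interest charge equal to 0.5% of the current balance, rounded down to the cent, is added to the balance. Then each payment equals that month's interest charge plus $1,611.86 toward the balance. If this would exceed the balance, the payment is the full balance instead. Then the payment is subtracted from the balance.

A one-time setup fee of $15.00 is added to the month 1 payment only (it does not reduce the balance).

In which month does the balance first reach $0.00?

4

Month 1: $4,956.76 +$24.78 interest = $4,981.54; pay $1,636.64 (+ $15.00 fee) → $3,344.90
Month 2: $3,344.90 +$16.72 interest = $3,361.62; pay $1,628.58 → $1,733.04
Month 3: $1,733.04 +$8.66 interest = $1,741.70; pay $1,620.52 → $121.18
Month 4: $121.18 +$0.60 interest = $121.78; pay $121.78 → $0.00
Balance reaches $0.00 in month 4.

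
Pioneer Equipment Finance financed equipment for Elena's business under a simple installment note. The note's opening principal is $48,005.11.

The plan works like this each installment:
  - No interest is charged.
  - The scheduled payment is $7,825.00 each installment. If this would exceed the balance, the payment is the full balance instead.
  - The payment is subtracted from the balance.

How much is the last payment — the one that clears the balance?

$1,055.11

# | Opening | Payment | End bal
1 | $48,005.11 | $7,825.00 | $40,180.11
2 | $40,180.11 | $7,825.00 | $32,355.11
3 | $32,355.11 | $7,825.00 | $24,530.11
4 | $24,530.11 | $7,825.00 | $16,705.11
5 | $16,705.11 | $7,825.00 | $8,880.11
6 | $8,880.11 | $7,825.00 | $1,055.11
7 | $1,055.11 | $1,055.11 | $0.00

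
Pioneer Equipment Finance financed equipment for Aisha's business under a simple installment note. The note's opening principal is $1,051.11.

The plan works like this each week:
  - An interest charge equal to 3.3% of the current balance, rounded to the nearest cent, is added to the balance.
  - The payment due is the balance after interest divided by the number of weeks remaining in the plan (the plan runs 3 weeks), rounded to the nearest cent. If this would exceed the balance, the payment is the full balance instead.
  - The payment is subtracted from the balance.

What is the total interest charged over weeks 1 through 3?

Week 1: $1,051.11 +$34.69 interest = $1,085.80; pay $361.93 → $723.87
Week 2: $723.87 +$23.89 interest = $747.76; pay $373.88 → $373.88
Week 3: $373.88 +$12.34 interest = $386.22; pay $386.22 → $0.00
Total interest: $34.69 + $23.89 + $12.34 = $70.92

$70.92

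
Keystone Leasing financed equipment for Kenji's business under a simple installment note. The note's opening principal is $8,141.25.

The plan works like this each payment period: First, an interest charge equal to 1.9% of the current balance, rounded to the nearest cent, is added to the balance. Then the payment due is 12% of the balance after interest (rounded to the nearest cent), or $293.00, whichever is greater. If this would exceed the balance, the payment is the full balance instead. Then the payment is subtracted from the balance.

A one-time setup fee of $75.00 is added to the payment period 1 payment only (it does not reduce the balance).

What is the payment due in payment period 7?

$517.59

Payment period 1: $8,141.25 +$154.68 interest = $8,295.93; pay $995.51 (+ $75.00 fee) → $7,300.42
Payment period 2: $7,300.42 +$138.71 interest = $7,439.13; pay $892.70 → $6,546.43
Payment period 3: $6,546.43 +$124.38 interest = $6,670.81; pay $800.50 → $5,870.31
Payment period 4: $5,870.31 +$111.54 interest = $5,981.85; pay $717.82 → $5,264.03
Payment period 5: $5,264.03 +$100.02 interest = $5,364.05; pay $643.69 → $4,720.36
Payment period 6: $4,720.36 +$89.69 interest = $4,810.05; pay $577.21 → $4,232.84
Payment period 7: $4,232.84 +$80.42 interest = $4,313.26; pay $517.59 → $3,795.67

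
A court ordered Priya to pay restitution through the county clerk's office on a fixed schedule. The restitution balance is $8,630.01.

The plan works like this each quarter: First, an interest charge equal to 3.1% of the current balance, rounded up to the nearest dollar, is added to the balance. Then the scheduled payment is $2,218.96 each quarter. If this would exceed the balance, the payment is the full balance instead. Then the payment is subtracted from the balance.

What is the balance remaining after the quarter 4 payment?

$456.17

Quarter 1: opening $8,630.01; interest $268.00 → $8,898.01; payment $2,218.96; balance $6,679.05
Quarter 2: opening $6,679.05; interest $208.00 → $6,887.05; payment $2,218.96; balance $4,668.09
Quarter 3: opening $4,668.09; interest $145.00 → $4,813.09; payment $2,218.96; balance $2,594.13
Quarter 4: opening $2,594.13; interest $81.00 → $2,675.13; payment $2,218.96; balance $456.17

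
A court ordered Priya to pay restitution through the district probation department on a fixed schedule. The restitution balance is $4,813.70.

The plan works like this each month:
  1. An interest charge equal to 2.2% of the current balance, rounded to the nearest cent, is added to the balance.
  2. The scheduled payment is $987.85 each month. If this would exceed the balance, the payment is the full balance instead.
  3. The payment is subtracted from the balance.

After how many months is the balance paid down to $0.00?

6

Month 1: $4,813.70 +$105.90 interest = $4,919.60; pay $987.85 → $3,931.75
Month 2: $3,931.75 +$86.50 interest = $4,018.25; pay $987.85 → $3,030.40
Month 3: $3,030.40 +$66.67 interest = $3,097.07; pay $987.85 → $2,109.22
Month 4: $2,109.22 +$46.40 interest = $2,155.62; pay $987.85 → $1,167.77
Month 5: $1,167.77 +$25.69 interest = $1,193.46; pay $987.85 → $205.61
Month 6: $205.61 +$4.52 interest = $210.13; pay $210.13 → $0.00
Balance reaches $0.00 in month 6.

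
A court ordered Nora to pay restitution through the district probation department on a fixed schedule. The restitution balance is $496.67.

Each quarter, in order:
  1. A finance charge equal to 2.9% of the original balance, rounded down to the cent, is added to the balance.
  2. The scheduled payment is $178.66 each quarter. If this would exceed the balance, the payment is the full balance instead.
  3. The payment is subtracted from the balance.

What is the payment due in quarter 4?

$18.29

Quarter 1: opening $496.67; interest $14.40 → $511.07; payment $178.66; balance $332.41
Quarter 2: opening $332.41; interest $14.40 → $346.81; payment $178.66; balance $168.15
Quarter 3: opening $168.15; interest $14.40 → $182.55; payment $178.66; balance $3.89
Quarter 4: opening $3.89; interest $14.40 → $18.29; payment $18.29; balance $0.00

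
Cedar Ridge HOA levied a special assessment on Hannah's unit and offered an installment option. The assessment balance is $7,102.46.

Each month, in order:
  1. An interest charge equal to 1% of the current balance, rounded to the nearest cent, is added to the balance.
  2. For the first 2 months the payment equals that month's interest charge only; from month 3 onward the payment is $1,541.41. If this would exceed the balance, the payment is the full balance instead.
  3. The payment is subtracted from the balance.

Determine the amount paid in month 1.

Month 1: opening $7,102.46; interest $71.02 → $7,173.48; payment $71.02; balance $7,102.46

$71.02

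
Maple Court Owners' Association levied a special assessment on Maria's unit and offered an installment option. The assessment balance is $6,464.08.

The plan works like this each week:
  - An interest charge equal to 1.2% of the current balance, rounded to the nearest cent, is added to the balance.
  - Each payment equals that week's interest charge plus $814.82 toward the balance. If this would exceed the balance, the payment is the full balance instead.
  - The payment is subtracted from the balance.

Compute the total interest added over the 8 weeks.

Week 1: opening $6,464.08; interest $77.57 → $6,541.65; payment $892.39; balance $5,649.26
Week 2: opening $5,649.26; interest $67.79 → $5,717.05; payment $882.61; balance $4,834.44
Week 3: opening $4,834.44; interest $58.01 → $4,892.45; payment $872.83; balance $4,019.62
Week 4: opening $4,019.62; interest $48.24 → $4,067.86; payment $863.06; balance $3,204.80
Week 5: opening $3,204.80; interest $38.46 → $3,243.26; payment $853.28; balance $2,389.98
Week 6: opening $2,389.98; interest $28.68 → $2,418.66; payment $843.50; balance $1,575.16
Week 7: opening $1,575.16; interest $18.90 → $1,594.06; payment $833.72; balance $760.34
Week 8: opening $760.34; interest $9.12 → $769.46; payment $769.46; balance $0.00
Total interest: $77.57 + $67.79 + $58.01 + $48.24 + $38.46 + $28.68 + $18.90 + $9.12 = $346.77

$346.77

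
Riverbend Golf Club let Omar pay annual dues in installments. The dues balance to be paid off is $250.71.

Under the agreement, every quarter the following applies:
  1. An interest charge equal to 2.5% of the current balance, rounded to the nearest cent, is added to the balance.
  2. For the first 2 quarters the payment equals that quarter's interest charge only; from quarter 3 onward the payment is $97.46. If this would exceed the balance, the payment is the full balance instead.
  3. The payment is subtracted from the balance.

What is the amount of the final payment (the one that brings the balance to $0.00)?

Quarter 1: $250.71 +$6.27 interest = $256.98; pay $6.27 → $250.71
Quarter 2: $250.71 +$6.27 interest = $256.98; pay $6.27 → $250.71
Quarter 3: $250.71 +$6.27 interest = $256.98; pay $97.46 → $159.52
Quarter 4: $159.52 +$3.99 interest = $163.51; pay $97.46 → $66.05
Quarter 5: $66.05 +$1.65 interest = $67.70; pay $67.70 → $0.00

$67.70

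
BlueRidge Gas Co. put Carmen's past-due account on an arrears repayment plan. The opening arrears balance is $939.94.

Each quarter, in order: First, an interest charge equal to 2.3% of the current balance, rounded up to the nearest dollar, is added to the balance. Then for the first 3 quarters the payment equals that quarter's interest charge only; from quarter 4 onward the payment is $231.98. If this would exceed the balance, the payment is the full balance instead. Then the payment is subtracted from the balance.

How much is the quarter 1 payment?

$22.00

Quarter 1: opening $939.94; interest $22.00 → $961.94; payment $22.00; balance $939.94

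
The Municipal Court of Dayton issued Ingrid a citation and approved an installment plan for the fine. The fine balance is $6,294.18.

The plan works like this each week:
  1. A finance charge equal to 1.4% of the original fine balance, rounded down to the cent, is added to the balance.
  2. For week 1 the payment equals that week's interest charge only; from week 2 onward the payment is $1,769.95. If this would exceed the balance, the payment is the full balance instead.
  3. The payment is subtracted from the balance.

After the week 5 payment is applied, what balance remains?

# | Opening | Interest | Payment | End bal
1 | $6,294.18 | $88.11 | $88.11 | $6,294.18
2 | $6,294.18 | $88.11 | $1,769.95 | $4,612.34
3 | $4,612.34 | $88.11 | $1,769.95 | $2,930.50
4 | $2,930.50 | $88.11 | $1,769.95 | $1,248.66
5 | $1,248.66 | $88.11 | $1,336.77 | $0.00

$0.00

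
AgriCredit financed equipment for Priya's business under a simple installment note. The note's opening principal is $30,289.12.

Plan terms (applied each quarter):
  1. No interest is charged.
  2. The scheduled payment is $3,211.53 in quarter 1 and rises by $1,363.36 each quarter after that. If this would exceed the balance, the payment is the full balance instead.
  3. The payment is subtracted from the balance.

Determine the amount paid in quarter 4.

$7,301.61

Quarter 1: $30,289.12 − $3,211.53 → $27,077.59
Quarter 2: $27,077.59 − $4,574.89 → $22,502.70
Quarter 3: $22,502.70 − $5,938.25 → $16,564.45
Quarter 4: $16,564.45 − $7,301.61 → $9,262.84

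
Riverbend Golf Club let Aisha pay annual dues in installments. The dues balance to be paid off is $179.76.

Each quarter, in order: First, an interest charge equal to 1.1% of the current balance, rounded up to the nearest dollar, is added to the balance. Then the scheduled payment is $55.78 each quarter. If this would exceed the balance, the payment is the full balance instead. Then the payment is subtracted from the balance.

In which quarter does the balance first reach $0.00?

Quarter 1: opening $179.76; interest $2.00 → $181.76; payment $55.78; balance $125.98
Quarter 2: opening $125.98; interest $2.00 → $127.98; payment $55.78; balance $72.20
Quarter 3: opening $72.20; interest $1.00 → $73.20; payment $55.78; balance $17.42
Quarter 4: opening $17.42; interest $1.00 → $18.42; payment $18.42; balance $0.00
Balance reaches $0.00 in quarter 4.

4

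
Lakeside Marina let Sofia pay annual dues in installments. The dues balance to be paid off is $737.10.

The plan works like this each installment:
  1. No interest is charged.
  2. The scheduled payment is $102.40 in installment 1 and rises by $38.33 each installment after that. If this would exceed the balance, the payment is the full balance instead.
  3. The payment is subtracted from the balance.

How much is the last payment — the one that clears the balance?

# | Opening | Payment | End bal
1 | $737.10 | $102.40 | $634.70
2 | $634.70 | $140.73 | $493.97
3 | $493.97 | $179.06 | $314.91
4 | $314.91 | $217.39 | $97.52
5 | $97.52 | $97.52 | $0.00

$97.52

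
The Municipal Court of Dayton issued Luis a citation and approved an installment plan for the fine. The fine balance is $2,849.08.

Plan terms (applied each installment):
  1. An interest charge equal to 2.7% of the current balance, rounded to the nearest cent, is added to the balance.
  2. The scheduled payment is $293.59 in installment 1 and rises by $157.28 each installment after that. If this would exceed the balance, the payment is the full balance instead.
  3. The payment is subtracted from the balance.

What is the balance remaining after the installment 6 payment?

$0.00

Installment 1: $2,849.08 +$76.93 interest = $2,926.01; pay $293.59 → $2,632.42
Installment 2: $2,632.42 +$71.08 interest = $2,703.50; pay $450.87 → $2,252.63
Installment 3: $2,252.63 +$60.82 interest = $2,313.45; pay $608.15 → $1,705.30
Installment 4: $1,705.30 +$46.04 interest = $1,751.34; pay $765.43 → $985.91
Installment 5: $985.91 +$26.62 interest = $1,012.53; pay $922.71 → $89.82
Installment 6: $89.82 +$2.43 interest = $92.25; pay $92.25 → $0.00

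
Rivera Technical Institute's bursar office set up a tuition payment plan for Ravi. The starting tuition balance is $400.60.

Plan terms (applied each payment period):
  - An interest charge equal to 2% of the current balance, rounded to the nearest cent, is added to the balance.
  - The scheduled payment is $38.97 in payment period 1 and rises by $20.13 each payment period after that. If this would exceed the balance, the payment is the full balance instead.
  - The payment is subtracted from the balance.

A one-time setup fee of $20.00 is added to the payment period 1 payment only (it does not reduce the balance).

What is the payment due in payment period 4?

$99.36

Payment period 1: opening $400.60; interest $8.01 → $408.61; payment $38.97 (+ $20.00 fee); balance $369.64
Payment period 2: opening $369.64; interest $7.39 → $377.03; payment $59.10; balance $317.93
Payment period 3: opening $317.93; interest $6.36 → $324.29; payment $79.23; balance $245.06
Payment period 4: opening $245.06; interest $4.90 → $249.96; payment $99.36; balance $150.60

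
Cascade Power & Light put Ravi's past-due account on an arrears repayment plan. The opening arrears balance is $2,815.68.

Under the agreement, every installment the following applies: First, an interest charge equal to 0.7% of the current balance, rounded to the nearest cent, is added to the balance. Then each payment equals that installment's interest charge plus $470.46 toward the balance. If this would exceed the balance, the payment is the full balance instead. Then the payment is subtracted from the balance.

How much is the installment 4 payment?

Installment 1: opening $2,815.68; interest $19.71 → $2,835.39; payment $490.17; balance $2,345.22
Installment 2: opening $2,345.22; interest $16.42 → $2,361.64; payment $486.88; balance $1,874.76
Installment 3: opening $1,874.76; interest $13.12 → $1,887.88; payment $483.58; balance $1,404.30
Installment 4: opening $1,404.30; interest $9.83 → $1,414.13; payment $480.29; balance $933.84

$480.29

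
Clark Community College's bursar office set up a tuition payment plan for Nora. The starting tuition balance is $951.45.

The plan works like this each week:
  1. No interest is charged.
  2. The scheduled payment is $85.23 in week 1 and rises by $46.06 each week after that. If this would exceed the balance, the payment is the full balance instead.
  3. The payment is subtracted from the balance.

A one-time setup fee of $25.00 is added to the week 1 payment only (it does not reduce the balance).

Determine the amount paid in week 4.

$223.41

# | Opening | Payment | Fee | End bal
1 | $951.45 | $85.23 | $25.00 | $866.22
2 | $866.22 | $131.29 | — | $734.93
3 | $734.93 | $177.35 | — | $557.58
4 | $557.58 | $223.41 | — | $334.17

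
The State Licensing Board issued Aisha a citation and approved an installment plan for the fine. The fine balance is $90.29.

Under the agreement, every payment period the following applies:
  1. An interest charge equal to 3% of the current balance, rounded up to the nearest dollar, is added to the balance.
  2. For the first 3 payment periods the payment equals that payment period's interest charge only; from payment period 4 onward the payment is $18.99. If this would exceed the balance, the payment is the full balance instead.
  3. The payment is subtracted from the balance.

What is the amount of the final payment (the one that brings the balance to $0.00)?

$7.34

# | Opening | Interest | Payment | End bal
1 | $90.29 | $3.00 | $3.00 | $90.29
2 | $90.29 | $3.00 | $3.00 | $90.29
3 | $90.29 | $3.00 | $3.00 | $90.29
4 | $90.29 | $3.00 | $18.99 | $74.30
5 | $74.30 | $3.00 | $18.99 | $58.31
6 | $58.31 | $2.00 | $18.99 | $41.32
7 | $41.32 | $2.00 | $18.99 | $24.33
8 | $24.33 | $1.00 | $18.99 | $6.34
9 | $6.34 | $1.00 | $7.34 | $0.00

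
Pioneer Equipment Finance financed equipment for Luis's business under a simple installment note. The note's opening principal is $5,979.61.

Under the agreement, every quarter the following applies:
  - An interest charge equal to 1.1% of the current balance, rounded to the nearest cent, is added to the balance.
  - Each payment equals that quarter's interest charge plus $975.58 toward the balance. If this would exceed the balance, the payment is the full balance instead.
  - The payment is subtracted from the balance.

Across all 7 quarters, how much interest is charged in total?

Quarter 1: opening $5,979.61; interest $65.78 → $6,045.39; payment $1,041.36; balance $5,004.03
Quarter 2: opening $5,004.03; interest $55.04 → $5,059.07; payment $1,030.62; balance $4,028.45
Quarter 3: opening $4,028.45; interest $44.31 → $4,072.76; payment $1,019.89; balance $3,052.87
Quarter 4: opening $3,052.87; interest $33.58 → $3,086.45; payment $1,009.16; balance $2,077.29
Quarter 5: opening $2,077.29; interest $22.85 → $2,100.14; payment $998.43; balance $1,101.71
Quarter 6: opening $1,101.71; interest $12.12 → $1,113.83; payment $987.70; balance $126.13
Quarter 7: opening $126.13; interest $1.39 → $127.52; payment $127.52; balance $0.00
Total interest: $65.78 + $55.04 + $44.31 + $33.58 + $22.85 + $12.12 + $1.39 = $235.07

$235.07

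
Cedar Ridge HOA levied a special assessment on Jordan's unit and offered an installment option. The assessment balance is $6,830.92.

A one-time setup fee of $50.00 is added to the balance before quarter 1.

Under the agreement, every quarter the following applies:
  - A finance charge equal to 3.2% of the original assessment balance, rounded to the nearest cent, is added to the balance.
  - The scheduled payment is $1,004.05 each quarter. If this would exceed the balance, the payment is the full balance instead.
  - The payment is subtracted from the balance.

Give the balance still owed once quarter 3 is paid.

Quarter 1: $6,880.92 +$218.59 interest = $7,099.51; pay $1,004.05 → $6,095.46
Quarter 2: $6,095.46 +$218.59 interest = $6,314.05; pay $1,004.05 → $5,310.00
Quarter 3: $5,310.00 +$218.59 interest = $5,528.59; pay $1,004.05 → $4,524.54

$4,524.54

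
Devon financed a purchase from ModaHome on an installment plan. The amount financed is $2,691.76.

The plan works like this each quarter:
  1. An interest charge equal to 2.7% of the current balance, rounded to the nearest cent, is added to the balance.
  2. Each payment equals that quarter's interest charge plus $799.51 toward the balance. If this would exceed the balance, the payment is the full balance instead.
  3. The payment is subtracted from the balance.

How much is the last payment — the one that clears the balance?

Quarter 1: $2,691.76 +$72.68 interest = $2,764.44; pay $872.19 → $1,892.25
Quarter 2: $1,892.25 +$51.09 interest = $1,943.34; pay $850.60 → $1,092.74
Quarter 3: $1,092.74 +$29.50 interest = $1,122.24; pay $829.01 → $293.23
Quarter 4: $293.23 +$7.92 interest = $301.15; pay $301.15 → $0.00

$301.15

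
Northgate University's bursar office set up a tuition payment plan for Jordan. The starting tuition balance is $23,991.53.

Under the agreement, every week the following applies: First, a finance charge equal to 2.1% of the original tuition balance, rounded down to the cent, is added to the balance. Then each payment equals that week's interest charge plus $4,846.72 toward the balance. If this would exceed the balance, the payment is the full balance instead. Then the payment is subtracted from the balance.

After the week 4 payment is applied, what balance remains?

$4,604.65

# | Opening | Interest | Payment | End bal
1 | $23,991.53 | $503.82 | $5,350.54 | $19,144.81
2 | $19,144.81 | $503.82 | $5,350.54 | $14,298.09
3 | $14,298.09 | $503.82 | $5,350.54 | $9,451.37
4 | $9,451.37 | $503.82 | $5,350.54 | $4,604.65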